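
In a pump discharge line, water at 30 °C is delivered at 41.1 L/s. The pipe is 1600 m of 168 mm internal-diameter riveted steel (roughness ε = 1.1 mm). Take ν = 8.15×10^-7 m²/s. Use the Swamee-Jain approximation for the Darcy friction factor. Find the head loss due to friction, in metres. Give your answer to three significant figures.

V = 4Q/(πD²) = 4·0.0411/(π·0.168²) = 1.854 m/s
Re = VD/ν = 1.854·0.168/8.15×10^-7 = 3.82×10^5 → turbulent
ε/D = 1.1/168 = 0.00655
Swamee-Jain: f = 0.03332
h_f = f(L/D)V²/(2g) = 0.03332·(1600/0.168)·1.854²/(2·9.81) = 55.61 m

h_f ≈ 55.6 m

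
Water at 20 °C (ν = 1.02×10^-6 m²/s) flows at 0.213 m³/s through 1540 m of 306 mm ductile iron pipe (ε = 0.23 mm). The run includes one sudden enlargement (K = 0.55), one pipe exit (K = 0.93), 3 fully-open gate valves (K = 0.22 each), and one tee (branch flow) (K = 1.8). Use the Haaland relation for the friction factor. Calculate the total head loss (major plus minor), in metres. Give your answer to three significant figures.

H_L ≈ 42.0 m

V = 4Q/(πD²) = 2.896 m/s; V²/2g = 0.4276 m
Re = 8.69×10^5, ε/D = 7.52×10^-4 → f = 0.01875 (Haaland)
Major: h_f = f(L/D)·V²/2g = 0.01875·5033·0.4276 = 40.35 m
Minor: ΣK = 3.94; h_m = ΣK·V²/2g = 1.685 m
Total H_L = 40.35 + 1.685 = 42.03 m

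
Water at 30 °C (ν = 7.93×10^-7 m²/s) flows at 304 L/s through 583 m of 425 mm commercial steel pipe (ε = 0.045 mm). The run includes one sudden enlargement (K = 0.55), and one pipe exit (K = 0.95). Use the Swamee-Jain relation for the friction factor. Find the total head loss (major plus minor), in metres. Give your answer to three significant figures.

H_L ≈ 4.67 m

V = 4Q/(πD²) = 2.143 m/s; V²/2g = 0.2341 m
Re = 1.15×10^6, ε/D = 1.06×10^-4 → f = 0.01345 (Swamee-Jain)
Major: h_f = f(L/D)·V²/2g = 0.01345·1372·0.2341 = 4.318 m
Minor: ΣK = 1.50; h_m = ΣK·V²/2g = 0.3511 m
Total H_L = 4.318 + 0.3511 = 4.669 m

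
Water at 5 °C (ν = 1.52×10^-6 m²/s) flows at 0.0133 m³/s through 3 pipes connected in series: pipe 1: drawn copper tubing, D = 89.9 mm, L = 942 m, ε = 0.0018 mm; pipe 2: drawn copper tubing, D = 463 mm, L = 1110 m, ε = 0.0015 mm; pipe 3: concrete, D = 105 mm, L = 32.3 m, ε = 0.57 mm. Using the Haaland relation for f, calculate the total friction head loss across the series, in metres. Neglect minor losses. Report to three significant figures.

H ≈ 41.4 m

Pipe 1: V = 2.095 m/s, Re = 1.24×10^5, ε/D = 2.00×10^-5, f = 0.01714, h_1 = f(L/D)V²/2g = 40.19 m
Pipe 2: V = 0.07900 m/s, Re = 2.41×10^4, ε/D = 3.24×10^-6, f = 0.02460, h_2 = f(L/D)V²/2g = 0.01876 m
Pipe 3: V = 1.536 m/s, Re = 1.06×10^5, ε/D = 0.00543, f = 0.03196, h_3 = f(L/D)V²/2g = 1.182 m
Series → Q common, losses add: H = Σh = 41.39 m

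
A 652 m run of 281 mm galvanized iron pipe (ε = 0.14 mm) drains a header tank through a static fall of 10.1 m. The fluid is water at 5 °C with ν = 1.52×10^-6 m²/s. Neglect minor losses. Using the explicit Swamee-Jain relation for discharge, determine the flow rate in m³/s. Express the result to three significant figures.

Q ≈ 0.136 m³/s

Swamee-Jain (Type II): Q = -0.965·√(gD⁵h_f/L)·ln[ε/(3.7D) + √(3.17ν²L/(gD³h_f))]
√(gD⁵h_f/L) = √(9.81·0.281⁵·10.1/652) = 0.01632
ε/(3.7D) = 1.35×10^-4; √(3.17ν²L/(gD³h_f)) = 4.66×10^-5
Q = -0.965·0.01632·ln(1.813×10^-4) = 0.1357 m³/s
Check: V = 2.19 m/s, Re = 4.04×10^5, f = 0.01797, h_f = 10.2 m ≈ 10.1 m ✓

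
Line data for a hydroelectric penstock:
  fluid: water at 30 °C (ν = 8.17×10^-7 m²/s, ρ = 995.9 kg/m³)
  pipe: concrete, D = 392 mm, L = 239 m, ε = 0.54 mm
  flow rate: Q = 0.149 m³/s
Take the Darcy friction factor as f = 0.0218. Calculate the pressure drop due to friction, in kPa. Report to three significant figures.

Δp ≈ 10.1 kPa

V = 4Q/(πD²) = 4·0.149/(π·0.392²) = 1.235 m/s
h_f = f(L/D)V²/(2g) = 0.02180·(239/0.392)·1.235²/(2·9.81) = 1.033 m
Δp = ρg·h_f = 995.9·9.81·1.033 = 10.09 kPa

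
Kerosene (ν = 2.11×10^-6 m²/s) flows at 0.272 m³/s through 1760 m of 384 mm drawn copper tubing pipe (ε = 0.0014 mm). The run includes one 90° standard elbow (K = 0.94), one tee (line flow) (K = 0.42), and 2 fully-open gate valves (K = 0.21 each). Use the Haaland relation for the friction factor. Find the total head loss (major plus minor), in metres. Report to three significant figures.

H_L ≈ 17.9 m

V = 4Q/(πD²) = 2.349 m/s; V²/2g = 0.2811 m
Re = 4.27×10^5, ε/D = 3.65×10^-6 → f = 0.01347 (Haaland)
Major: h_f = f(L/D)·V²/2g = 0.01347·4583·0.2811 = 17.36 m
Minor: ΣK = 1.78; h_m = ΣK·V²/2g = 0.5004 m
Total H_L = 17.36 + 0.5004 = 17.86 m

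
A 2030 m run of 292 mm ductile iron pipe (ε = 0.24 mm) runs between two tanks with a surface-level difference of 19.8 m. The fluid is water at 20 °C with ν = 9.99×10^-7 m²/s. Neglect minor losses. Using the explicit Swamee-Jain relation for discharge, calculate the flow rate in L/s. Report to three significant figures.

Swamee-Jain (Type II): Q = -0.965·√(gD⁵h_f/L)·ln[ε/(3.7D) + √(3.17ν²L/(gD³h_f))]
√(gD⁵h_f/L) = √(9.81·0.292⁵·19.8/2030) = 0.01425
ε/(3.7D) = 2.22×10^-4; √(3.17ν²L/(gD³h_f)) = 3.64×10^-5
Q = -0.965·0.01425·ln(2.586×10^-4) = 0.1136 m³/s
Check: V = 1.70 m/s, Re = 4.96×10^5, f = 0.01954, h_f = 19.9 m ≈ 19.8 m ✓

Q ≈ 114 L/s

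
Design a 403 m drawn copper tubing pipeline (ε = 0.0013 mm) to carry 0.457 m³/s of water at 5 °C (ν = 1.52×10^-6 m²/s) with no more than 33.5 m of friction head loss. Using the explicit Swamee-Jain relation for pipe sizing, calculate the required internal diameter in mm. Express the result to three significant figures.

Swamee-Jain (Type III): D = 0.66·[ε^1.25·(LQ²/(gh_f))^4.75 + ν·Q^9.4·(L/(gh_f))^5.2]^0.04
LQ²/(gh_f) = 0.2561; L/(gh_f) = 1.226
Term 1 = ε^1.25·(…)^4.75 = 6.80×10^-11; Term 2 = ν·Q^9.4·(…)^5.2 = 2.79×10^-9
D = 0.66·(6.80×10^-11 + 2.79×10^-9)^0.04 = 0.3005 m = 300 mm
Check: V = 6.45 m/s, Re = 1.27×10^6, f = 0.01127, h_f = 32.0 m ≈ 33.5 m ✓

D ≈ 300 mm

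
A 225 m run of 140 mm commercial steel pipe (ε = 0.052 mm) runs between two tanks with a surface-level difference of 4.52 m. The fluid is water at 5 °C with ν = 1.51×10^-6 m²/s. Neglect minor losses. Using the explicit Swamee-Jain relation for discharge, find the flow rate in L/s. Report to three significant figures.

Swamee-Jain (Type II): Q = -0.965·√(gD⁵h_f/L)·ln[ε/(3.7D) + √(3.17ν²L/(gD³h_f))]
√(gD⁵h_f/L) = √(9.81·0.140⁵·4.52/225) = 0.003256
ε/(3.7D) = 1.00×10^-4; √(3.17ν²L/(gD³h_f)) = 1.16×10^-4
Q = -0.965·0.003256·ln(2.160×10^-4) = 0.02652 m³/s
Check: V = 1.72 m/s, Re = 1.60×10^5, f = 0.01868, h_f = 4.54 m ≈ 4.52 m ✓

Q ≈ 26.5 L/s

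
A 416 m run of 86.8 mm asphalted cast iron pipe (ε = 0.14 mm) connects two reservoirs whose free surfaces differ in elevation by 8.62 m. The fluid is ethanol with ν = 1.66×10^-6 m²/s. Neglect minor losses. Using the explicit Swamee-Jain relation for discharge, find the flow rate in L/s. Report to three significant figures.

Swamee-Jain (Type II): Q = -0.965·√(gD⁵h_f/L)·ln[ε/(3.7D) + √(3.17ν²L/(gD³h_f))]
√(gD⁵h_f/L) = √(9.81·0.0868⁵·8.62/416) = 0.001001
ε/(3.7D) = 4.36×10^-4; √(3.17ν²L/(gD³h_f)) = 2.56×10^-4
Q = -0.965·0.001001·ln(6.923×10^-4) = 0.007026 m³/s
Check: V = 1.19 m/s, Re = 6.21×10^4, f = 0.02526, h_f = 8.70 m ≈ 8.62 m ✓

Q ≈ 7.03 L/s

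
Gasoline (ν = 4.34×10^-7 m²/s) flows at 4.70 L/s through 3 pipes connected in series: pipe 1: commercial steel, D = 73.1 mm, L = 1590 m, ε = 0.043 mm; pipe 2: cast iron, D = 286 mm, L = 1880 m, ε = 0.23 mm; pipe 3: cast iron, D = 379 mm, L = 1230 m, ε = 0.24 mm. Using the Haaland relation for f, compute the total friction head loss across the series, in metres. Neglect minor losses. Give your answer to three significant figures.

Pipe 1: V = 1.120 m/s, Re = 1.89×10^5, ε/D = 5.88×10^-4, f = 0.01918, h_1 = f(L/D)V²/2g = 26.66 m
Pipe 2: V = 0.07316 m/s, Re = 4.82×10^4, ε/D = 8.04×10^-4, f = 0.02329, h_2 = f(L/D)V²/2g = 0.04177 m
Pipe 3: V = 0.04166 m/s, Re = 3.64×10^4, ε/D = 6.33×10^-4, f = 0.02391, h_3 = f(L/D)V²/2g = 0.006866 m
Series → Q common, losses add: H = Σh = 26.71 m

H ≈ 26.7 m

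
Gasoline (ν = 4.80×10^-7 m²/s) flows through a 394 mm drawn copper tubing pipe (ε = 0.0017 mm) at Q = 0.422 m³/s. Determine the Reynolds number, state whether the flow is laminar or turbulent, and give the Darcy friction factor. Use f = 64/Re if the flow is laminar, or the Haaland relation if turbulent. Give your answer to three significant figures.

V = 4Q/(πD²) = 3.461 m/s
Re = VD/ν = 3.461·0.394/4.80×10^-7 = 2.84×10^6
Re > 4000 → turbulent; ε/D = 4.31×10^-6
Haaland: f = 0.009946

Re ≈ 2.84×10^6; turbulent; f ≈ 0.00995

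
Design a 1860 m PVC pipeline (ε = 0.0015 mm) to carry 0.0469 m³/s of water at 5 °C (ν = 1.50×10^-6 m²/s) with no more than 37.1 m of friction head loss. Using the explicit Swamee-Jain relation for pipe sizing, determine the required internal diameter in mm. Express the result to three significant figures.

D ≈ 172 mm

Swamee-Jain (Type III): D = 0.66·[ε^1.25·(LQ²/(gh_f))^4.75 + ν·Q^9.4·(L/(gh_f))^5.2]^0.04
LQ²/(gh_f) = 0.01124; L/(gh_f) = 5.111
Term 1 = ε^1.25·(…)^4.75 = 2.89×10^-17; Term 2 = ν·Q^9.4·(…)^5.2 = 2.34×10^-15
D = 0.66·(2.89×10^-17 + 2.34×10^-15)^0.04 = 0.1716 m = 172 mm
Check: V = 2.03 m/s, Re = 2.32×10^5, f = 0.01518, h_f = 34.5 m ≈ 37.1 m ✓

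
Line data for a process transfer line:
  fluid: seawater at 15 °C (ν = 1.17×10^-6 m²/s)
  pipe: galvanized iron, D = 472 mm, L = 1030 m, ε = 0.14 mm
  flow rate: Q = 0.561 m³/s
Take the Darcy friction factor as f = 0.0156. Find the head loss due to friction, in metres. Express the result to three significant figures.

V = 4Q/(πD²) = 4·0.561/(π·0.472²) = 3.206 m/s
h_f = f(L/D)V²/(2g) = 0.01560·(1030/0.472)·3.206²/(2·9.81) = 17.84 m

h_f ≈ 17.8 m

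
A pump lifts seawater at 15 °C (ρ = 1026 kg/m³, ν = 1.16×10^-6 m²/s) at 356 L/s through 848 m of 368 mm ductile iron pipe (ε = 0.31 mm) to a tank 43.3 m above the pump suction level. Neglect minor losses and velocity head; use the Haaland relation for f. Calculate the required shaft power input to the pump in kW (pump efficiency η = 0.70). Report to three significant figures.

V = 4Q/(πD²) = 3.347 m/s; Re = 1.06×10^6; ε/D = 8.42×10^-4; f = 0.01916
h_f = f(L/D)V²/2g = 25.21 m
Total head H = z + h_f = 43.3 + 25.21 = 68.51 m
P_hyd = ρgQH = 1026·9.81·0.356·68.51 = 245.5 kW
P_shaft = P_hyd/η = 245.5/0.70 = 350.7 kW

P_shaft ≈ 351 kW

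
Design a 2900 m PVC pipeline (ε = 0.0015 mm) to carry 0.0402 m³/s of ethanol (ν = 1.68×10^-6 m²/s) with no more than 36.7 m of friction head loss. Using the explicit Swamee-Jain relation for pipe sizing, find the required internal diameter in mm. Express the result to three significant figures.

Swamee-Jain (Type III): D = 0.66·[ε^1.25·(LQ²/(gh_f))^4.75 + ν·Q^9.4·(L/(gh_f))^5.2]^0.04
LQ²/(gh_f) = 0.01302; L/(gh_f) = 8.055
Term 1 = ε^1.25·(…)^4.75 = 5.81×10^-17; Term 2 = ν·Q^9.4·(…)^5.2 = 6.55×10^-15
D = 0.66·(5.81×10^-17 + 6.55×10^-15)^0.04 = 0.1788 m = 179 mm
Check: V = 1.60 m/s, Re = 1.70×10^5, f = 0.01610, h_f = 34.1 m ≈ 36.7 m ✓

D ≈ 179 mm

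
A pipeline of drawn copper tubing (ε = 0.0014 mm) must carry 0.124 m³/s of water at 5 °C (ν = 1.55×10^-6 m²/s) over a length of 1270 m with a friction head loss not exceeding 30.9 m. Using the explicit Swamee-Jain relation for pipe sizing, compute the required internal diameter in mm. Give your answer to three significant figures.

Swamee-Jain (Type III): D = 0.66·[ε^1.25·(LQ²/(gh_f))^4.75 + ν·Q^9.4·(L/(gh_f))^5.2]^0.04
LQ²/(gh_f) = 0.06442; L/(gh_f) = 4.190
Term 1 = ε^1.25·(…)^4.75 = 1.06×10^-13; Term 2 = ν·Q^9.4·(…)^5.2 = 8.01×10^-12
D = 0.66·(1.06×10^-13 + 8.01×10^-12)^0.04 = 0.2376 m = 238 mm
Check: V = 2.80 m/s, Re = 4.29×10^5, f = 0.01355, h_f = 28.8 m ≈ 30.9 m ✓

D ≈ 238 mm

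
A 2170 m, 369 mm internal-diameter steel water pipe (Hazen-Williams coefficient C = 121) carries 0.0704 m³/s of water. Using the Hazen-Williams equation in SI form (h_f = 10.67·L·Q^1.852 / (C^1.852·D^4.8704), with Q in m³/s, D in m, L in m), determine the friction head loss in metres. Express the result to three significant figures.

h_f = 10.67·2170·0.0704^1.852 / (121^1.852·0.369^4.8704) = 3.032 m

h_f ≈ 3.03 m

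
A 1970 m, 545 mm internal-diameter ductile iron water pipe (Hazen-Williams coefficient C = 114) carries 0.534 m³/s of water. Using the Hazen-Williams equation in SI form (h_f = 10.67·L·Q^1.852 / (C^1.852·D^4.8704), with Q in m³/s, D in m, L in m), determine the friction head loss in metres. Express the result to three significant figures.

h_f ≈ 19.6 m

h_f = 10.67·1970·0.534^1.852 / (114^1.852·0.545^4.8704) = 19.61 m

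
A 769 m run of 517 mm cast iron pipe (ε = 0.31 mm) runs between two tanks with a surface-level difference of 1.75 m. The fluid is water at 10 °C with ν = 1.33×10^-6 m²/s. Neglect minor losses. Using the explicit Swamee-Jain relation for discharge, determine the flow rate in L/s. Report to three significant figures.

Q ≈ 235 L/s

Swamee-Jain (Type II): Q = -0.965·√(gD⁵h_f/L)·ln[ε/(3.7D) + √(3.17ν²L/(gD³h_f))]
√(gD⁵h_f/L) = √(9.81·0.517⁵·1.75/769) = 0.02872
ε/(3.7D) = 1.62×10^-4; √(3.17ν²L/(gD³h_f)) = 4.26×10^-5
Q = -0.965·0.02872·ln(2.047×10^-4) = 0.2354 m³/s
Check: V = 1.12 m/s, Re = 4.36×10^5, f = 0.01849, h_f = 1.76 m ≈ 1.75 m ✓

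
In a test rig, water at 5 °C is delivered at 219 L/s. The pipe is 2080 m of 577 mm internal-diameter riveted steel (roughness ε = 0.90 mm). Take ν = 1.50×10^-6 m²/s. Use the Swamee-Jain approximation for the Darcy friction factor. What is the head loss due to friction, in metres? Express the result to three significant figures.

h_f ≈ 2.93 m

V = 4Q/(πD²) = 4·0.219/(π·0.577²) = 0.8375 m/s
Re = VD/ν = 0.8375·0.577/1.50×10^-6 = 3.22×10^5 → turbulent
ε/D = 0.90/577 = 0.00156
Swamee-Jain: f = 0.02276
h_f = f(L/D)V²/(2g) = 0.02276·(2080/0.577)·0.8375²/(2·9.81) = 2.933 m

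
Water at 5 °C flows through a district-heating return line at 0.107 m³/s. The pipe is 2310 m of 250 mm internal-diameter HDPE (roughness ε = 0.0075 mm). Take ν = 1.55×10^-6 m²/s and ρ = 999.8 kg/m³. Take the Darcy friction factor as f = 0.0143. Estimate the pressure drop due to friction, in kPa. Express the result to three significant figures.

Δp ≈ 314 kPa

V = 4Q/(πD²) = 4·0.107/(π·0.250²) = 2.180 m/s
h_f = f(L/D)V²/(2g) = 0.01430·(2310/0.250)·2.180²/(2·9.81) = 32.00 m
Δp = ρg·h_f = 999.8·9.81·32.00 = 313.8 kPa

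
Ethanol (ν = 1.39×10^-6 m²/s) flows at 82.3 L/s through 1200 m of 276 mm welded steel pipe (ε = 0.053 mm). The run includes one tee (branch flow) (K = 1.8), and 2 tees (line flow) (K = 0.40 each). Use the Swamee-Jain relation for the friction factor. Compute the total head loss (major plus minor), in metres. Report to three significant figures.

V = 4Q/(πD²) = 1.376 m/s; V²/2g = 0.09645 m
Re = 2.73×10^5, ε/D = 1.92×10^-4 → f = 0.01642 (Swamee-Jain)
Major: h_f = f(L/D)·V²/2g = 0.01642·4348·0.09645 = 6.886 m
Minor: ΣK = 2.60; h_m = ΣK·V²/2g = 0.2508 m
Total H_L = 6.886 + 0.2508 = 7.137 m

H_L ≈ 7.14 m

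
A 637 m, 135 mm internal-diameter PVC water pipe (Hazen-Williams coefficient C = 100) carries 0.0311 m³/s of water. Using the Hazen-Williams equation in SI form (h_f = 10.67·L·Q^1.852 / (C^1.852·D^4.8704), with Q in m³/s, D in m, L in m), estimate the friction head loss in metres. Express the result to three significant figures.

h_f = 10.67·637·0.0311^1.852 / (100^1.852·0.135^4.8704) = 37.37 m

h_f ≈ 37.4 m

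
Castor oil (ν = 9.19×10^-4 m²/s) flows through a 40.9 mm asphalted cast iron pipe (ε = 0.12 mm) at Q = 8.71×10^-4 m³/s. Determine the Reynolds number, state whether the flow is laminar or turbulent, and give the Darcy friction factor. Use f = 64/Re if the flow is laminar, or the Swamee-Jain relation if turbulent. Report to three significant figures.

V = 4Q/(πD²) = 0.6630 m/s
Re = VD/ν = 0.6630·0.0409/9.19×10^-4 = 29.5
Re < 2300 → laminar → f = 64/Re = 2.169

Re ≈ 29.5; laminar; f = 64/Re ≈ 2.17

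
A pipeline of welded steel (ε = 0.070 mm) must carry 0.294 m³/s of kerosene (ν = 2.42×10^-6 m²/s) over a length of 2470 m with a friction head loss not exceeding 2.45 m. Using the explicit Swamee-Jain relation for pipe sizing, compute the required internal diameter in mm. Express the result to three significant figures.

Swamee-Jain (Type III): D = 0.66·[ε^1.25·(LQ²/(gh_f))^4.75 + ν·Q^9.4·(L/(gh_f))^5.2]^0.04
LQ²/(gh_f) = 8.883; L/(gh_f) = 102.8
Term 1 = ε^1.25·(…)^4.75 = 0.205; Term 2 = ν·Q^9.4·(…)^5.2 = 0.705
D = 0.66·(0.205 + 0.705)^0.04 = 0.6575 m = 658 mm
Check: V = 0.866 m/s, Re = 2.35×10^5, f = 0.01604, h_f = 2.30 m ≈ 2.45 m ✓

D ≈ 658 mm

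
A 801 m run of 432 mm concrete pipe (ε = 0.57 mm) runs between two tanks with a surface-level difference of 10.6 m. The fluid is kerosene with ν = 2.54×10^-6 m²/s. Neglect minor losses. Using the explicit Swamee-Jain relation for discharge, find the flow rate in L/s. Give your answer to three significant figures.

Swamee-Jain (Type II): Q = -0.965·√(gD⁵h_f/L)·ln[ε/(3.7D) + √(3.17ν²L/(gD³h_f))]
√(gD⁵h_f/L) = √(9.81·0.432⁵·10.6/801) = 0.04420
ε/(3.7D) = 3.57×10^-4; √(3.17ν²L/(gD³h_f)) = 4.42×10^-5
Q = -0.965·0.04420·ln(4.008×10^-4) = 0.3336 m³/s
Check: V = 2.28 m/s, Re = 3.87×10^5, f = 0.02179, h_f = 10.7 m ≈ 10.6 m ✓

Q ≈ 334 L/s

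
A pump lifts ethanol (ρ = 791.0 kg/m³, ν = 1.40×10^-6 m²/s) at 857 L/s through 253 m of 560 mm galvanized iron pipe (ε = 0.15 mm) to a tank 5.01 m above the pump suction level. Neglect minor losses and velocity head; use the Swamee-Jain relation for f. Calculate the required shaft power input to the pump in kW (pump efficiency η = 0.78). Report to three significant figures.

P_shaft ≈ 79.0 kW

V = 4Q/(πD²) = 3.479 m/s; Re = 1.39×10^6; ε/D = 2.68×10^-4; f = 0.01525
h_f = f(L/D)V²/2g = 4.252 m
Total head H = z + h_f = 5.01 + 4.252 = 9.262 m
P_hyd = ρgQH = 791.0·9.81·0.857·9.262 = 61.59 kW
P_shaft = P_hyd/η = 61.59/0.78 = 78.96 kW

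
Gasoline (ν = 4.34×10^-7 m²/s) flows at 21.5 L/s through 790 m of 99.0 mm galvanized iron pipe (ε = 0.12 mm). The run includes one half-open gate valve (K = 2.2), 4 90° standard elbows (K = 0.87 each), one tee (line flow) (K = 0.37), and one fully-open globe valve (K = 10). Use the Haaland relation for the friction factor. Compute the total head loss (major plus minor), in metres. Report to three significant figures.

H_L ≈ 73.0 m

V = 4Q/(πD²) = 2.793 m/s; V²/2g = 0.3976 m
Re = 6.37×10^5, ε/D = 0.00121 → f = 0.02099 (Haaland)
Major: h_f = f(L/D)·V²/2g = 0.02099·7980·0.3976 = 66.60 m
Minor: ΣK = 16.1; h_m = ΣK·V²/2g = 6.382 m
Total H_L = 66.60 + 6.382 = 72.98 m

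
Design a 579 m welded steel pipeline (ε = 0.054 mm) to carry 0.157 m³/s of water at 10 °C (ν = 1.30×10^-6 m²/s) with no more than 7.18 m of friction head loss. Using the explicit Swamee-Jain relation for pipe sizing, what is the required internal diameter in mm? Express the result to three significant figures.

Swamee-Jain (Type III): D = 0.66·[ε^1.25·(LQ²/(gh_f))^4.75 + ν·Q^9.4·(L/(gh_f))^5.2]^0.04
LQ²/(gh_f) = 0.2026; L/(gh_f) = 8.220
Term 1 = ε^1.25·(…)^4.75 = 2.36×10^-9; Term 2 = ν·Q^9.4·(…)^5.2 = 2.05×10^-9
D = 0.66·(2.36×10^-9 + 2.05×10^-9)^0.04 = 0.3057 m = 306 mm
Check: V = 2.14 m/s, Re = 5.03×10^5, f = 0.01528, h_f = 6.75 m ≈ 7.18 m ✓

D ≈ 306 mm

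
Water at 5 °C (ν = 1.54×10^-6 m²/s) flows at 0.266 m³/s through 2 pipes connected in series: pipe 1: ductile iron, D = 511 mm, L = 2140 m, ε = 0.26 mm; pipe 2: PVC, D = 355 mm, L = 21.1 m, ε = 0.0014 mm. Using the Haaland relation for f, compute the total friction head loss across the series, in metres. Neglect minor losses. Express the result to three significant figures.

Pipe 1: V = 1.297 m/s, Re = 4.30×10^5, ε/D = 5.09×10^-4, f = 0.01776, h_1 = f(L/D)V²/2g = 6.376 m
Pipe 2: V = 2.687 m/s, Re = 6.20×10^5, ε/D = 3.94×10^-6, f = 0.01263, h_2 = f(L/D)V²/2g = 0.2762 m
Series → Q common, losses add: H = Σh = 6.652 m

H ≈ 6.65 m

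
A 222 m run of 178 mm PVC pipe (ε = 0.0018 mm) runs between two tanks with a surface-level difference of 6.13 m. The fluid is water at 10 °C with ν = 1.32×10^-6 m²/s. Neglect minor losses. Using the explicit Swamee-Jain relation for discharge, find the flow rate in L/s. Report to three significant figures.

Q ≈ 65.0 L/s

Swamee-Jain (Type II): Q = -0.965·√(gD⁵h_f/L)·ln[ε/(3.7D) + √(3.17ν²L/(gD³h_f))]
√(gD⁵h_f/L) = √(9.81·0.178⁵·6.13/222) = 0.006957
ε/(3.7D) = 2.73×10^-6; √(3.17ν²L/(gD³h_f)) = 6.01×10^-5
Q = -0.965·0.006957·ln(6.286×10^-5) = 0.06495 m³/s
Check: V = 2.61 m/s, Re = 3.52×10^5, f = 0.01408, h_f = 6.10 m ≈ 6.13 m ✓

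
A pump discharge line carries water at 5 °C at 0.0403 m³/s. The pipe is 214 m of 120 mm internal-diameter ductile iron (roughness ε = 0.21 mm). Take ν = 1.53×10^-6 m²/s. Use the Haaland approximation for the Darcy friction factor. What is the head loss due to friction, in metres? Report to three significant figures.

V = 4Q/(πD²) = 4·0.0403/(π·0.120²) = 3.563 m/s
Re = VD/ν = 3.563·0.120/1.53×10^-6 = 2.79×10^5 → turbulent
ε/D = 0.21/120 = 0.00175
Haaland: f = 0.02328
h_f = f(L/D)V²/(2g) = 0.02328·(214/0.120)·3.563²/(2·9.81) = 26.87 m

h_f ≈ 26.9 m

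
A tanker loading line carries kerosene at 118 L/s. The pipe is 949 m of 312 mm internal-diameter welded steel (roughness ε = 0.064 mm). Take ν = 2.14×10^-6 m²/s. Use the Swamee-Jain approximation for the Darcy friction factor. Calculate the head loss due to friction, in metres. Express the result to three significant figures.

h_f ≈ 6.25 m

V = 4Q/(πD²) = 4·0.118/(π·0.312²) = 1.543 m/s
Re = VD/ν = 1.543·0.312/2.14×10^-6 = 2.25×10^5 → turbulent
ε/D = 0.064/312 = 2.05×10^-4
Swamee-Jain: f = 0.01691
h_f = f(L/D)V²/(2g) = 0.01691·(949/0.312)·1.543²/(2·9.81) = 6.245 m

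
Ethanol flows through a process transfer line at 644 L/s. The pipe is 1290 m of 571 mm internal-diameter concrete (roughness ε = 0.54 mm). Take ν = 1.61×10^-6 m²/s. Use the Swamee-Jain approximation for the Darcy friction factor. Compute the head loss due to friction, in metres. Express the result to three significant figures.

h_f ≈ 14.4 m

V = 4Q/(πD²) = 4·0.644/(π·0.571²) = 2.515 m/s
Re = VD/ν = 2.515·0.571/1.61×10^-6 = 8.92×10^5 → turbulent
ε/D = 0.54/571 = 9.46×10^-4
Swamee-Jain: f = 0.01982
h_f = f(L/D)V²/(2g) = 0.01982·(1290/0.571)·2.515²/(2·9.81) = 14.44 m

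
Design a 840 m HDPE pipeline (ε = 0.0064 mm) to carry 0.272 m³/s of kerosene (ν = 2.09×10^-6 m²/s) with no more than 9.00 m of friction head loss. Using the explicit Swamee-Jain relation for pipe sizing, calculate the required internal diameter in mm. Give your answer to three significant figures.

D ≈ 384 mm

Swamee-Jain (Type III): D = 0.66·[ε^1.25·(LQ²/(gh_f))^4.75 + ν·Q^9.4·(L/(gh_f))^5.2]^0.04
LQ²/(gh_f) = 0.7039; L/(gh_f) = 9.514
Term 1 = ε^1.25·(…)^4.75 = 6.07×10^-8; Term 2 = ν·Q^9.4·(…)^5.2 = 1.24×10^-6
D = 0.66·(6.07×10^-8 + 1.24×10^-6)^0.04 = 0.3838 m = 384 mm
Check: V = 2.35 m/s, Re = 4.32×10^5, f = 0.01368, h_f = 8.44 m ≈ 9.00 m ✓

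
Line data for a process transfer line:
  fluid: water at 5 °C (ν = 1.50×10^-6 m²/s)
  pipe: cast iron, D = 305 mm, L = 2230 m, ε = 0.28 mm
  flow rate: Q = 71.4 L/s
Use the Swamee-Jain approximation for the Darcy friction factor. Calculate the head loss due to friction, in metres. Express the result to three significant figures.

h_f ≈ 7.43 m

V = 4Q/(πD²) = 4·0.0714/(π·0.305²) = 0.9773 m/s
Re = VD/ν = 0.9773·0.305/1.50×10^-6 = 1.99×10^5 → turbulent
ε/D = 0.28/305 = 9.18×10^-4
Swamee-Jain: f = 0.02087
h_f = f(L/D)V²/(2g) = 0.02087·(2230/0.305)·0.9773²/(2·9.81) = 7.428 m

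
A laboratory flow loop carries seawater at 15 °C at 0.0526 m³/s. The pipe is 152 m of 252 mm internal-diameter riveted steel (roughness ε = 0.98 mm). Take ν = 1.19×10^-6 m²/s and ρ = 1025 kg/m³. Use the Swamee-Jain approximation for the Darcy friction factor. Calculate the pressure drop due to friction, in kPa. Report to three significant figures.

V = 4Q/(πD²) = 4·0.0526/(π·0.252²) = 1.055 m/s
Re = VD/ν = 1.055·0.252/1.19×10^-6 = 2.23×10^5 → turbulent
ε/D = 0.98/252 = 0.00389
Swamee-Jain: f = 0.02886
h_f = f(L/D)V²/(2g) = 0.02886·(152/0.252)·1.055²/(2·9.81) = 0.9867 m
Δp = ρg·h_f = 1025·9.81·0.9867 = 9.921 kPa

Δp ≈ 9.92 kPa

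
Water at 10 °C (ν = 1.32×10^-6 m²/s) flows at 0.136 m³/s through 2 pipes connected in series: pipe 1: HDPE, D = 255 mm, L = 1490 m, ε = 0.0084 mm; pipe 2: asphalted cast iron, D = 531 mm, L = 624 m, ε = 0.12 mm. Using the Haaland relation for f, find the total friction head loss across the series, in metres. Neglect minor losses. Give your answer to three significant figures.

H ≈ 28.7 m

Pipe 1: V = 2.663 m/s, Re = 5.14×10^5, ε/D = 3.29×10^-5, f = 0.01340, h_1 = f(L/D)V²/2g = 28.30 m
Pipe 2: V = 0.6141 m/s, Re = 2.47×10^5, ε/D = 2.26×10^-4, f = 0.01661, h_2 = f(L/D)V²/2g = 0.3753 m
Series → Q common, losses add: H = Σh = 28.68 m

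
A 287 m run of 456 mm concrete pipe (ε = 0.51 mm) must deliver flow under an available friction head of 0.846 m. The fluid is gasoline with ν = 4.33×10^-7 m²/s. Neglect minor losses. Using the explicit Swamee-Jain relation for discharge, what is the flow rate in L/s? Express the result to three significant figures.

Q ≈ 186 L/s

Swamee-Jain (Type II): Q = -0.965·√(gD⁵h_f/L)·ln[ε/(3.7D) + √(3.17ν²L/(gD³h_f))]
√(gD⁵h_f/L) = √(9.81·0.456⁵·0.846/287) = 0.02388
ε/(3.7D) = 3.02×10^-4; √(3.17ν²L/(gD³h_f)) = 1.47×10^-5
Q = -0.965·0.02388·ln(3.170×10^-4) = 0.1856 m³/s
Check: V = 1.14 m/s, Re = 1.20×10^6, f = 0.02050, h_f = 0.850 m ≈ 0.846 m ✓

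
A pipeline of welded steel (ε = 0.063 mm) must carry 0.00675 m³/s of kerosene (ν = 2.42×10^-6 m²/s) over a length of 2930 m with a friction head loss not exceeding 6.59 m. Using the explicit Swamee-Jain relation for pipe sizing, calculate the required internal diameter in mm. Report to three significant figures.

Swamee-Jain (Type III): D = 0.66·[ε^1.25·(LQ²/(gh_f))^4.75 + ν·Q^9.4·(L/(gh_f))^5.2]^0.04
LQ²/(gh_f) = 0.002065; L/(gh_f) = 45.32
Term 1 = ε^1.25·(…)^4.75 = 9.89×10^-19; Term 2 = ν·Q^9.4·(…)^5.2 = 3.91×10^-18
D = 0.66·(9.89×10^-19 + 3.91×10^-18)^0.04 = 0.1340 m = 134 mm
Check: V = 0.479 m/s, Re = 2.65×10^4, f = 0.02538, h_f = 6.48 m ≈ 6.59 m ✓

D ≈ 134 mm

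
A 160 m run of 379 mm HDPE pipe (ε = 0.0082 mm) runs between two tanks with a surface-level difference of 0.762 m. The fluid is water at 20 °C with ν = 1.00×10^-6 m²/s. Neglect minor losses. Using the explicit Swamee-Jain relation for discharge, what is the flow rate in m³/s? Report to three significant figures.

Q ≈ 0.186 m³/s

Swamee-Jain (Type II): Q = -0.965·√(gD⁵h_f/L)·ln[ε/(3.7D) + √(3.17ν²L/(gD³h_f))]
√(gD⁵h_f/L) = √(9.81·0.379⁵·0.762/160) = 0.01911
ε/(3.7D) = 5.85×10^-6; √(3.17ν²L/(gD³h_f)) = 3.53×10^-5
Q = -0.965·0.01911·ln(4.115×10^-5) = 0.1863 m³/s
Check: V = 1.65 m/s, Re = 6.26×10^5, f = 0.01297, h_f = 0.761 m ≈ 0.762 m ✓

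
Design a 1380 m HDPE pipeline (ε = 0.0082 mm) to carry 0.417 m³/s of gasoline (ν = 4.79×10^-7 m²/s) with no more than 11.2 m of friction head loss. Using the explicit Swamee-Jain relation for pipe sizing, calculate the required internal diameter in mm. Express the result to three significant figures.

Swamee-Jain (Type III): D = 0.66·[ε^1.25·(LQ²/(gh_f))^4.75 + ν·Q^9.4·(L/(gh_f))^5.2]^0.04
LQ²/(gh_f) = 2.184; L/(gh_f) = 12.56
Term 1 = ε^1.25·(…)^4.75 = 1.79×10^-5; Term 2 = ν·Q^9.4·(…)^5.2 = 6.67×10^-5
D = 0.66·(1.79×10^-5 + 6.67×10^-5)^0.04 = 0.4536 m = 454 mm
Check: V = 2.58 m/s, Re = 2.44×10^6, f = 0.01076, h_f = 11.1 m ≈ 11.2 m ✓

D ≈ 454 mm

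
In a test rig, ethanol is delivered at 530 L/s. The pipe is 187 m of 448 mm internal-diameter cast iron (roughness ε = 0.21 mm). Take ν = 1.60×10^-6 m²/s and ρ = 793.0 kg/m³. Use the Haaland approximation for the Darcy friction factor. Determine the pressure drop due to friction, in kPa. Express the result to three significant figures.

V = 4Q/(πD²) = 4·0.530/(π·0.448²) = 3.362 m/s
Re = VD/ν = 3.362·0.448/1.60×10^-6 = 9.41×10^5 → turbulent
ε/D = 0.21/448 = 4.69×10^-4
Haaland: f = 0.01698
h_f = f(L/D)V²/(2g) = 0.01698·(187/0.448)·3.362²/(2·9.81) = 4.084 m
Δp = ρg·h_f = 793.0·9.81·4.084 = 31.77 kPa

Δp ≈ 31.8 kPa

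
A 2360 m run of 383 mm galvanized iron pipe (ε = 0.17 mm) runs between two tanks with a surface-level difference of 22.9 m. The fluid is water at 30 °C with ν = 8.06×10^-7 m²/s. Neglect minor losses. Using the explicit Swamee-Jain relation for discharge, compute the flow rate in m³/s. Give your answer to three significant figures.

Swamee-Jain (Type II): Q = -0.965·√(gD⁵h_f/L)·ln[ε/(3.7D) + √(3.17ν²L/(gD³h_f))]
√(gD⁵h_f/L) = √(9.81·0.383⁵·22.9/2360) = 0.02801
ε/(3.7D) = 1.20×10^-4; √(3.17ν²L/(gD³h_f)) = 1.96×10^-5
Q = -0.965·0.02801·ln(1.396×10^-4) = 0.2399 m³/s
Check: V = 2.08 m/s, Re = 9.90×10^5, f = 0.01691, h_f = 23.0 m ≈ 22.9 m ✓

Q ≈ 0.240 m³/s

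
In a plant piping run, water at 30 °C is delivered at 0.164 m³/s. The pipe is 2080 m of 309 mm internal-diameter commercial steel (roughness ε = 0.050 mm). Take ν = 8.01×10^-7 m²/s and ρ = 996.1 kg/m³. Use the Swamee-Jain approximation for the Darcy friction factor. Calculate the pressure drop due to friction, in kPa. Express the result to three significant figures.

Δp ≈ 232 kPa

V = 4Q/(πD²) = 4·0.164/(π·0.309²) = 2.187 m/s
Re = VD/ν = 2.187·0.309/8.01×10^-7 = 8.44×10^5 → turbulent
ε/D = 0.050/309 = 1.62×10^-4
Swamee-Jain: f = 0.01450
h_f = f(L/D)V²/(2g) = 0.01450·(2080/0.309)·2.187²/(2·9.81) = 23.79 m
Δp = ρg·h_f = 996.1·9.81·23.79 = 232.5 kPa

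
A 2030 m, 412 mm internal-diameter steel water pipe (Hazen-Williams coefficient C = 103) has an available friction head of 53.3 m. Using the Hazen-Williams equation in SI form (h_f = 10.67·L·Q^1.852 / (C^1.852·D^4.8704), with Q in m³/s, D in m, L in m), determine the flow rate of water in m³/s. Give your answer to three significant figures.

Q ≈ 0.390 m³/s

Rearranging: Q = [h_f·C^1.852·D^4.8704 / (10.67·L)]^(1/1.852)
Q = [53.3·103^1.852·0.412^4.8704 / (10.67·2030)]^0.540 = 0.3903 m³/s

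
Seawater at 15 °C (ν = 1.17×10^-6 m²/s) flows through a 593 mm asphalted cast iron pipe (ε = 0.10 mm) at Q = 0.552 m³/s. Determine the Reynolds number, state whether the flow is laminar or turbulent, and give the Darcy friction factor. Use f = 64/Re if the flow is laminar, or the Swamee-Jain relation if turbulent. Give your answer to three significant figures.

V = 4Q/(πD²) = 1.999 m/s
Re = VD/ν = 1.999·0.593/1.17×10^-6 = 1.01×10^6
Re > 4000 → turbulent; ε/D = 1.69×10^-4
Swamee-Jain: f = 0.01440

Re ≈ 1.01×10^6; turbulent; f ≈ 0.0144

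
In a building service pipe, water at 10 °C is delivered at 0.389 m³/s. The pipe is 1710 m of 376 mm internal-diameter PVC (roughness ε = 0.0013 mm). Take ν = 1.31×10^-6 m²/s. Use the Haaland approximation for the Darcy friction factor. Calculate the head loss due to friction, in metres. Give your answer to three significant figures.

V = 4Q/(πD²) = 4·0.389/(π·0.376²) = 3.503 m/s
Re = VD/ν = 3.503·0.376/1.31×10^-6 = 1.01×10^6 → turbulent
ε/D = 0.0013/376 = 3.46×10^-6
Haaland: f = 0.01163
h_f = f(L/D)V²/(2g) = 0.01163·(1710/0.376)·3.503²/(2·9.81) = 33.10 m

h_f ≈ 33.1 m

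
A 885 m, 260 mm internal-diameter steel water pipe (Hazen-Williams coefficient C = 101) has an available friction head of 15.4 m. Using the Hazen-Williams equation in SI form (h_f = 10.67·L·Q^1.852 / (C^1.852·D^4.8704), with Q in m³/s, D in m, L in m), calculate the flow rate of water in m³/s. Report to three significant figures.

Q ≈ 0.0913 m³/s

Rearranging: Q = [h_f·C^1.852·D^4.8704 / (10.67·L)]^(1/1.852)
Q = [15.4·101^1.852·0.260^4.8704 / (10.67·885)]^0.540 = 0.09134 m³/s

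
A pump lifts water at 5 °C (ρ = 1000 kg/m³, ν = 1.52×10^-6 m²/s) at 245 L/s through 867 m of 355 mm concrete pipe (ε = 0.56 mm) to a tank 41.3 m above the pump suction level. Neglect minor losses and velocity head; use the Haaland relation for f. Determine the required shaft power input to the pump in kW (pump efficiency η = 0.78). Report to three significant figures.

P_shaft ≈ 180 kW

V = 4Q/(πD²) = 2.475 m/s; Re = 5.78×10^5; ε/D = 0.00158; f = 0.02238
h_f = f(L/D)V²/2g = 17.07 m
Total head H = z + h_f = 41.3 + 17.07 = 58.37 m
P_hyd = ρgQH = 1000·9.81·0.245·58.37 = 140.3 kW
P_shaft = P_hyd/η = 140.3/0.78 = 179.9 kW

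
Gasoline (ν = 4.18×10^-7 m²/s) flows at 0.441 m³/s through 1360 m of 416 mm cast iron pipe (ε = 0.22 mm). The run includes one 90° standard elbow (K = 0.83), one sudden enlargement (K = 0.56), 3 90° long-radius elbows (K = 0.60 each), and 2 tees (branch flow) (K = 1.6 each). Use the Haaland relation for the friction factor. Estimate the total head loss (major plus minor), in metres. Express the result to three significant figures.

V = 4Q/(πD²) = 3.245 m/s; V²/2g = 0.5366 m
Re = 3.23×10^6, ε/D = 5.29×10^-4 → f = 0.01708 (Haaland)
Major: h_f = f(L/D)·V²/2g = 0.01708·3269·0.5366 = 29.96 m
Minor: ΣK = 6.39; h_m = ΣK·V²/2g = 3.429 m
Total H_L = 29.96 + 3.429 = 33.39 m

H_L ≈ 33.4 m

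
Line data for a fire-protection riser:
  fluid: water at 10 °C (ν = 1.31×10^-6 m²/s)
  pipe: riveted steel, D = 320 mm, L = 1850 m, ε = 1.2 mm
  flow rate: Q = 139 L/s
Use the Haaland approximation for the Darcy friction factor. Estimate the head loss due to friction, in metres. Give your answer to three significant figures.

V = 4Q/(πD²) = 4·0.139/(π·0.320²) = 1.728 m/s
Re = VD/ν = 1.728·0.320/1.31×10^-6 = 4.22×10^5 → turbulent
ε/D = 1.2/320 = 0.00375
Haaland: f = 0.02819
h_f = f(L/D)V²/(2g) = 0.02819·(1850/0.320)·1.728²/(2·9.81) = 24.81 m

h_f ≈ 24.8 m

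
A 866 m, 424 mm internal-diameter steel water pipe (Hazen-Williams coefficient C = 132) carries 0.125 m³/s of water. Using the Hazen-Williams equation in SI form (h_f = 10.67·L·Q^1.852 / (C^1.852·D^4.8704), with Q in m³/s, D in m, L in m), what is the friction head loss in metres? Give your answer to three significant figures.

h_f = 10.67·866·0.125^1.852 / (132^1.852·0.424^4.8704) = 1.516 m

h_f ≈ 1.52 m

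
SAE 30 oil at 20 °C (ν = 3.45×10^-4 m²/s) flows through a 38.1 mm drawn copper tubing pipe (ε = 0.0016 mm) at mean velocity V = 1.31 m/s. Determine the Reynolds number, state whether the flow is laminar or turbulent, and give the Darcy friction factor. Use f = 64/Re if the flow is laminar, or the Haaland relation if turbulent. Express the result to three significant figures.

Re = VD/ν = 1.310·0.0381/3.45×10^-4 = 145
Re < 2300 → laminar → f = 64/Re = 0.4424

Re ≈ 145; laminar; f = 64/Re ≈ 0.442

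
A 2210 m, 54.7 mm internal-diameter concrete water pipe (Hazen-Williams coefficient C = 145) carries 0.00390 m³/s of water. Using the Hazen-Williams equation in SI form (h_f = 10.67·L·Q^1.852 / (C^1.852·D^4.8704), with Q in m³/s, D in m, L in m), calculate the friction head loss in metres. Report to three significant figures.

h_f ≈ 113 m

h_f = 10.67·2210·0.00390^1.852 / (145^1.852·0.0547^4.8704) = 113.5 m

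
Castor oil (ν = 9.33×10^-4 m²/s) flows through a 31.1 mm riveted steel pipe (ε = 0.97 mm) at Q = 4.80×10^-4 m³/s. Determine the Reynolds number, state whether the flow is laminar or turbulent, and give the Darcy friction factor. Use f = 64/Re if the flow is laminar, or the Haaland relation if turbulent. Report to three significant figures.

V = 4Q/(πD²) = 0.6319 m/s
Re = VD/ν = 0.6319·0.0311/9.33×10^-4 = 21.1
Re < 2300 → laminar → f = 64/Re = 3.039

Re ≈ 21.1; laminar; f = 64/Re ≈ 3.04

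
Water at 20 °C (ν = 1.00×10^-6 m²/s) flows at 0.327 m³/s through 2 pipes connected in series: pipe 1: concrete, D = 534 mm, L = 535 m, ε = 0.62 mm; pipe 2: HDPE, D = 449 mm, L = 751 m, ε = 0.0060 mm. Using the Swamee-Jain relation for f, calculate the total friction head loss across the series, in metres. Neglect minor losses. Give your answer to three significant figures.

Pipe 1: V = 1.460 m/s, Re = 7.80×10^5, ε/D = 0.00116, f = 0.02082, h_1 = f(L/D)V²/2g = 2.266 m
Pipe 2: V = 2.065 m/s, Re = 9.27×10^5, ε/D = 1.34×10^-5, f = 0.01207, h_2 = f(L/D)V²/2g = 4.387 m
Series → Q common, losses add: H = Σh = 6.653 m

H ≈ 6.65 m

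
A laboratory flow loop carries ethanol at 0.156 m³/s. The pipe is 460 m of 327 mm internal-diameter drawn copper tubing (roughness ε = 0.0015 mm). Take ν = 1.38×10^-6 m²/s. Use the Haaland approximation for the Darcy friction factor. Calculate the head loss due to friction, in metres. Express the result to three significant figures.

V = 4Q/(πD²) = 4·0.156/(π·0.327²) = 1.858 m/s
Re = VD/ν = 1.858·0.327/1.38×10^-6 = 4.40×10^5 → turbulent
ε/D = 0.0015/327 = 4.59×10^-6
Haaland: f = 0.01341
h_f = f(L/D)V²/(2g) = 0.01341·(460/0.327)·1.858²/(2·9.81) = 3.318 m

h_f ≈ 3.32 m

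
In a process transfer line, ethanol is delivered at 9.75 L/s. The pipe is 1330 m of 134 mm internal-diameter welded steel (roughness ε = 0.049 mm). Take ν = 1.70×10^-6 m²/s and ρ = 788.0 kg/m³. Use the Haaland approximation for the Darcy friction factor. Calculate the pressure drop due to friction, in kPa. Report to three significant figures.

V = 4Q/(πD²) = 4·0.00975/(π·0.134²) = 0.6914 m/s
Re = VD/ν = 0.6914·0.134/1.70×10^-6 = 5.45×10^4 → turbulent
ε/D = 0.049/134 = 3.66×10^-4
Haaland: f = 0.02150
h_f = f(L/D)V²/(2g) = 0.02150·(1330/0.134)·0.6914²/(2·9.81) = 5.198 m
Δp = ρg·h_f = 788.0·9.81·5.198 = 40.18 kPa

Δp ≈ 40.2 kPa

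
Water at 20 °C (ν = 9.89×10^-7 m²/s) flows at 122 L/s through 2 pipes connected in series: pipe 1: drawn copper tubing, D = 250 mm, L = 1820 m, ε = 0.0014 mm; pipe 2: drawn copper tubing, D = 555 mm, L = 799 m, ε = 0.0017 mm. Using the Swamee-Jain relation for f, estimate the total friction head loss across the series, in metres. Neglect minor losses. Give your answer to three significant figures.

Pipe 1: V = 2.485 m/s, Re = 6.28×10^5, ε/D = 5.60×10^-6, f = 0.01268, h_1 = f(L/D)V²/2g = 29.05 m
Pipe 2: V = 0.5043 m/s, Re = 2.83×10^5, ε/D = 3.06×10^-6, f = 0.01457, h_2 = f(L/D)V²/2g = 0.2718 m
Series → Q common, losses add: H = Σh = 29.33 m

H ≈ 29.3 m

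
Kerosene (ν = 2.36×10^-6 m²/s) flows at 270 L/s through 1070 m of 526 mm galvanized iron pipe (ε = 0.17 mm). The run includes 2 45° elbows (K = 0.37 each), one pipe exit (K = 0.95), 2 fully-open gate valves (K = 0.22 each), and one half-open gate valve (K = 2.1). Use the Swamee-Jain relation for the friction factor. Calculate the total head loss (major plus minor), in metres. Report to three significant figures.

V = 4Q/(πD²) = 1.243 m/s; V²/2g = 0.07869 m
Re = 2.77×10^5, ε/D = 3.23×10^-4 → f = 0.01735 (Swamee-Jain)
Major: h_f = f(L/D)·V²/2g = 0.01735·2034·0.07869 = 2.777 m
Minor: ΣK = 4.23; h_m = ΣK·V²/2g = 0.3328 m
Total H_L = 2.777 + 0.3328 = 3.110 m

H_L ≈ 3.11 m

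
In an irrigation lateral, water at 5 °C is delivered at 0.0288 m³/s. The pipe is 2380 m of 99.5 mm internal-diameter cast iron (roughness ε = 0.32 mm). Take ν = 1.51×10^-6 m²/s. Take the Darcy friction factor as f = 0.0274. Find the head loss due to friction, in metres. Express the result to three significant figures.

h_f ≈ 458 m

V = 4Q/(πD²) = 4·0.0288/(π·0.0995²) = 3.704 m/s
h_f = f(L/D)V²/(2g) = 0.02740·(2380/0.0995)·3.704²/(2·9.81) = 458.3 m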